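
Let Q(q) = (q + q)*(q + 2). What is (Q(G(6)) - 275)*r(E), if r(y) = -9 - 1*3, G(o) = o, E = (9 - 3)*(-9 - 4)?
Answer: 2148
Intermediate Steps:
E = -78 (E = 6*(-13) = -78)
Q(q) = 2*q*(2 + q) (Q(q) = (2*q)*(2 + q) = 2*q*(2 + q))
r(y) = -12 (r(y) = -9 - 3 = -12)
(Q(G(6)) - 275)*r(E) = (2*6*(2 + 6) - 275)*(-12) = (2*6*8 - 275)*(-12) = (96 - 275)*(-12) = -179*(-12) = 2148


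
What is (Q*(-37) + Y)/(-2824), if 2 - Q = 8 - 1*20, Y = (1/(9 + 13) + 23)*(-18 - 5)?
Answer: 23057/62128 ≈ 0.37112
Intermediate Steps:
Y = -11661/22 (Y = (1/22 + 23)*(-23) = (507/22)*(-23) = -11661/22 ≈ -530.04)
Q = 14 (Q = 2 - (8 - 1*20) = 2 - (8 - 20) = 2 - 1*(-12) = 2 + 12 = 14)
(Q*(-37) + Y)/(-2824) = (14*(-37) - 11661/22)/(-2824) = (-518 - 11661/22)*(-1/2824) = -23057/22*(-1/2824) = 23057/62128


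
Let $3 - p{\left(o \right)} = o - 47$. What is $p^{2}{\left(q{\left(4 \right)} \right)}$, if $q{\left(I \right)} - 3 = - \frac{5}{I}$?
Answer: $\frac{37249}{16} \approx 2328.1$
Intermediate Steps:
$q{\left(I \right)} = 3 - \frac{5}{I}$
$p{\left(o \right)} = 50 - o$ ($p{\left(o \right)} = 3 - \left(o - 47\right) = 3 - \left(-47 + o\right) = 50 - o$)
$p^{2}{\left(q{\left(4 \right)} \right)} = \left(50 - \left(3 - \frac{5}{4}\right)\right)^{2} = \left(50 - \frac{7}{4}\right)^{2} = \left(\frac{193}{4}\right)^{2} = \frac{37249}{16}$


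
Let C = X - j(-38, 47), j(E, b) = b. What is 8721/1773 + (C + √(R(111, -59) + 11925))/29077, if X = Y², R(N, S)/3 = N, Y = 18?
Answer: 28230182/5728169 + 3*√1362/29077 ≈ 4.9321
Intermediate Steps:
R(N, S) = 3*N
X = 324 (X = 18² = 324)
C = 277 (C = 324 - 1*47 = 324 - 47 = 277)
8721/1773 + (C + √(R(111, -59) + 11925))/29077 = 8721/1773 + (277 + √(3*111 + 11925))/29077 = 8721*(1/1773) + (277 + √(333 + 11925))*(1/29077) = 969/197 + (277 + √12258)*(1/29077) = 969/197 + (277 + 3*√1362)*(1/29077) = 969/197 + (277/29077 + 3*√1362/29077) = 28230182/5728169 + 3*√1362/29077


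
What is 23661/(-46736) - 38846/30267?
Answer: -2531654143/1414558512 ≈ -1.7897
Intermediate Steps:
23661/(-46736) - 38846/30267 = 23661*(-1/46736) - 38846*1/30267 = -23661/46736 - 38846/30267 = -2531654143/1414558512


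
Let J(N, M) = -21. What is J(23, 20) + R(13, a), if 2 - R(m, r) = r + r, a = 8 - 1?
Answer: -33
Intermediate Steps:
a = 7
R(m, r) = 2 - 2*r (R(m, r) = 2 - (r + r) = 2 - 2*r)
J(23, 20) + R(13, a) = -21 + (2 - 2*7) = -21 + (2 - 14) = -21 - 12 = -33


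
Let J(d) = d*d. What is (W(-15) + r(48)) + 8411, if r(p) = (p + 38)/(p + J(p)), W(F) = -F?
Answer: 9909019/1176 ≈ 8426.0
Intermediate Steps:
J(d) = d²
r(p) = (38 + p)/(p + p²) (r(p) = (p + 38)/(p + p²) = (38 + p)/(p + p²))
(W(-15) + r(48)) + 8411 = (-1*(-15) + (38 + 48)/(48*(1 + 48))) + 8411 = (15 + (1/48)*86/49) + 8411 = (15 + (1/48)*(1/49)*86) + 8411 = (15 + 43/1176) + 8411 = 17683/1176 + 8411 = 9909019/1176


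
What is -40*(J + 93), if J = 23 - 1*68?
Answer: -1920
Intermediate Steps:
J = -45 (J = 23 - 68 = -45)
-40*(J + 93) = -40*(-45 + 93) = -40*48 = -1920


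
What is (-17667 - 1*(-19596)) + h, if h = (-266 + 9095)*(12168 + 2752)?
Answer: 131730609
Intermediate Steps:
h = 131728680 (h = 8829*14920 = 131728680)
(-17667 - 1*(-19596)) + h = (-17667 - 1*(-19596)) + 131728680 = (-17667 + 19596) + 131728680 = 1929 + 131728680 = 131730609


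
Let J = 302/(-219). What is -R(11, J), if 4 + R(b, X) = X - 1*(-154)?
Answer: -32548/219 ≈ -148.62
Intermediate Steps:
J = -302/219 (J = 302*(-1/219) = -302/219 ≈ -1.3790)
R(b, X) = 150 + X (R(b, X) = -4 + (X - 1*(-154)) = -4 + (X + 154) = -4 + (154 + X) = 150 + X)
-R(11, J) = -(150 - 302/219) = -1*32548/219 = -32548/219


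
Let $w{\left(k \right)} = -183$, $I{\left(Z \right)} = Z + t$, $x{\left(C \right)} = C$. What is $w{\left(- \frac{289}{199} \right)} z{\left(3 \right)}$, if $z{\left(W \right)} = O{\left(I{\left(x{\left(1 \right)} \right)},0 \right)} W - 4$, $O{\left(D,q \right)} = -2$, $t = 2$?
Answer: $1830$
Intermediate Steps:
$I{\left(Z \right)} = 2 + Z$ ($I{\left(Z \right)} = Z + 2 = 2 + Z$)
$z{\left(W \right)} = -4 - 2 W$ ($z{\left(W \right)} = - 2 W - 4 = -4 - 2 W$)
$w{\left(- \frac{289}{199} \right)} z{\left(3 \right)} = - 183 \left(-4 - 6\right) = \left(-183\right) \left(-10\right) = 1830$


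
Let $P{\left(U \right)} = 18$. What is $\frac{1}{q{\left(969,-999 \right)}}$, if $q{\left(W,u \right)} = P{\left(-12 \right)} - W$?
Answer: $- \frac{1}{951} \approx -0.0010515$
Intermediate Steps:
$q{\left(W,u \right)} = 18 - W$
$\frac{1}{q{\left(969,-999 \right)}} = \frac{1}{18 - 969} = \frac{1}{-951} = - \frac{1}{951}$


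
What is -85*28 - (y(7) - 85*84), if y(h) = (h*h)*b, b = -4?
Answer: 4956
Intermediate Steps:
y(h) = -4*h**2 (y(h) = (h*h)*(-4) = h**2*(-4) = -4*h**2)
-85*28 - (y(7) - 85*84) = -85*28 - (-4*7**2 - 85*84) = -2380 - (-4*49 - 7140) = -2380 - (-196 - 7140) = -2380 - 1*(-7336) = -2380 + 7336 = 4956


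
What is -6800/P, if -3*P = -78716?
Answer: -5100/19679 ≈ -0.25916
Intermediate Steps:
P = 78716/3 (P = -1/3*(-78716) = 78716/3 ≈ 26239.)
-6800/P = -6800/78716/3 = -6800*3/78716 = -5100/19679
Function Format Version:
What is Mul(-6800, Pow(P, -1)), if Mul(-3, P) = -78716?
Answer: Rational(-5100, 19679) ≈ -0.25916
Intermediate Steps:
P = Rational(78716, 3) (P = Mul(Rational(-1, 3), -78716) = Rational(78716, 3) ≈ 26239.)
Mul(-6800, Pow(P, -1)) = Mul(-6800, Pow(Rational(78716, 3), -1)) = Mul(-6800, Rational(3, 78716)) = Rational(-5100, 19679)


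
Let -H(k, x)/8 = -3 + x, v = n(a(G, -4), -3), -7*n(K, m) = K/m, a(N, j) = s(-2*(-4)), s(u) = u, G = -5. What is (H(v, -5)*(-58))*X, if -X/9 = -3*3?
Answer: -300672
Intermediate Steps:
X = 81 (X = -(-27)*3 = -9*(-9) = 81)
a(N, j) = 8 (a(N, j) = -2*(-4) = 8)
n(K, m) = -K/(7*m)
v = 8/21 (v = -⅐*8/(-3) = -⅐*8*(-⅓) = 8/21 ≈ 0.38095)
H(k, x) = 24 - 8*x (H(k, x) = -8*(-3 + x) = 24 - 8*x)
(H(v, -5)*(-58))*X = ((24 - 8*(-5))*(-58))*81 = ((24 + 40)*(-58))*81 = (64*(-58))*81 = -3712*81 = -300672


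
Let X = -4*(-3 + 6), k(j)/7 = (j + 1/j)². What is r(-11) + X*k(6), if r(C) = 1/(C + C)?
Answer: -210829/66 ≈ -3194.4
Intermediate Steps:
k(j) = 7*(j + 1/j)²
X = -12 (X = -4*3 = -12)
r(C) = 1/(2*C)
r(-11) + X*k(6) = (½)/(-11) - 84*(1 + 6²)²/6² = (½)*(-1/11) - 84*(1 + 36)²/36 = -1/22 - 84*37²/36 = -1/22 - 84*1369/36 = -1/22 - 12*9583/36 = -1/22 - 9583/3 = -210829/66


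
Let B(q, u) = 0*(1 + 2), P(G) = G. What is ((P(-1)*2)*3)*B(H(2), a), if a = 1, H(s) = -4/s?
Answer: 0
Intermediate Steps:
B(q, u) = 0 (B(q, u) = 0*3 = 0)
((P(-1)*2)*3)*B(H(2), a) = (-1*2*3)*0 = -2*3*0 = -6*0 = 0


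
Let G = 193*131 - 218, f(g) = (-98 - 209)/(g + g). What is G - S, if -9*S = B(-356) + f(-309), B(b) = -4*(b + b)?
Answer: 141171901/5562 ≈ 25382.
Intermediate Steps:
f(g) = -307/(2*g) (f(g) = -307*1/(2*g) = -307/(2*g))
B(b) = -8*b
S = -1760371/5562 (S = -(-8*(-356) - 307/2/(-309))/9 = -(2848 - 307/2*(-1/309))/9 = -(2848 + 307/618)/9 = -1/9*1760371/618 = -1760371/5562 ≈ -316.50)
G = 25065 (G = 25283 - 218 = 25065)
G - S = 25065 - 1*(-1760371/5562) = 25065 + 1760371/5562 = 141171901/5562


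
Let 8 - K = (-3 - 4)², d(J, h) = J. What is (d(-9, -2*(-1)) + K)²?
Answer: 2500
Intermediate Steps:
K = -41 (K = 8 - (-3 - 4)² = 8 - 1*(-7)² = 8 - 1*49 = 8 - 49 = -41)
(d(-9, -2*(-1)) + K)² = (-9 - 41)² = (-50)² = 2500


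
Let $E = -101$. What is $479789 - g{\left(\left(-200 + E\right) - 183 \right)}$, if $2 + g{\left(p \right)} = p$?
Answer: $480275$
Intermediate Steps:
$g{\left(p \right)} = -2 + p$
$479789 - g{\left(\left(-200 + E\right) - 183 \right)} = 479789 - \left(-2 - 484\right) = 479789 - -486 = 479789 + 486 = 480275$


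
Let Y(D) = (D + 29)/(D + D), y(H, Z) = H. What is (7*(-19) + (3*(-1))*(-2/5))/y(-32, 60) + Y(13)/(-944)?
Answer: 505243/122720 ≈ 4.1170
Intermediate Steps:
Y(D) = (29 + D)/(2*D) (Y(D) = (29 + D)/((2*D)) = (29 + D)*(1/(2*D)) = (29 + D)/(2*D))
(7*(-19) + (3*(-1))*(-2/5))/y(-32, 60) + Y(13)/(-944) = (7*(-19) + (3*(-1))*(-2/5))/(-32) + ((½)*(29 + 13)/13)/(-944) = (-133 - (-6)/5)*(-1/32) + ((½)*(1/13)*42)*(-1/944) = (-133 - 3*(-⅖))*(-1/32) + (21/13)*(-1/944) = (-133 + 6/5)*(-1/32) - 21/12272 = -659/5*(-1/32) - 21/12272 = 659/160 - 21/12272 = 505243/122720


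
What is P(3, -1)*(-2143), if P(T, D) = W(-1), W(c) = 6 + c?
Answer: -10715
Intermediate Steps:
P(T, D) = 5 (P(T, D) = 6 - 1 = 5)
P(3, -1)*(-2143) = 5*(-2143) = -10715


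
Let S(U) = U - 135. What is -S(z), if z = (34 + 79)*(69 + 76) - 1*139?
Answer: -16111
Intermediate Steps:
z = 16246 (z = 113*145 - 139 = 16385 - 139 = 16246)
S(U) = -135 + U
-S(z) = -(-135 + 16246) = -1*16111 = -16111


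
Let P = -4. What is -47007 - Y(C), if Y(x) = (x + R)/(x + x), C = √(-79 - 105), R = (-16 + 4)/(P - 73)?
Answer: -94015/2 + 3*I*√46/3542 ≈ -47008.0 + 0.0057445*I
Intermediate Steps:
R = 12/77 (R = (-16 + 4)/(-4 - 73) = -12/(-77) = -12*(-1/77) = 12/77 ≈ 0.15584)
C = 2*I*√46 (C = √(-184) = 2*I*√46 ≈ 13.565*I)
Y(x) = (12/77 + x)/(2*x) (Y(x) = (x + 12/77)/(x + x) = (12/77 + x)/((2*x)) = (12/77 + x)*(1/(2*x)) = (12/77 + x)/(2*x))
-47007 - Y(C) = -47007 - (12 + 77*(2*I*√46))/(154*(2*I*√46)) = -47007 - (-I*√46/92)*(12 + 154*I*√46)/154 = -47007 - (-1)*I*√46*(12 + 154*I*√46)/14168 = -47007 + I*√46*(12 + 154*I*√46)/14168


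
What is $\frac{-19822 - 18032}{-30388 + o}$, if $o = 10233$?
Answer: $\frac{37854}{20155} \approx 1.8781$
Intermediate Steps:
$\frac{-19822 - 18032}{-30388 + o} = \frac{-19822 - 18032}{-30388 + 10233} = - \frac{37854}{-20155} = \left(-37854\right) \left(- \frac{1}{20155}\right) = \frac{37854}{20155}$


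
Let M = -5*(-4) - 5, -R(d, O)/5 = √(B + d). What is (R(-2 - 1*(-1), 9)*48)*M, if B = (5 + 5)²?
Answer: -10800*√11 ≈ -35820.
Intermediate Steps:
B = 100 (B = 10² = 100)
R(d, O) = -5*√(100 + d)
M = 15 (M = 20 - 5 = 15)
(R(-2 - 1*(-1), 9)*48)*M = (-5*√(100 + (-2 - 1*(-1)))*48)*15 = (-5*√(100 + (-2 + 1))*48)*15 = (-5*√(100 - 1)*48)*15 = (-15*√11*48)*15 = -720*√11*15 = -10800*√11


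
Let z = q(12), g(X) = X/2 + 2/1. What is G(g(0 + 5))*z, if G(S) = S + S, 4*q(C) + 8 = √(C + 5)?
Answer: -18 + 9*√17/4 ≈ -8.7230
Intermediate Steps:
q(C) = -2 + √(5 + C)/4 (q(C) = -2 + √(C + 5)/4 = -2 + √(5 + C)/4)
g(X) = 2 + X/2 (g(X) = X*(½) + 2*1 = X/2 + 2 = 2 + X/2)
z = -2 + √17/4 (z = -2 + √(5 + 12)/4 = -2 + √17/4 ≈ -0.96922)
G(S) = 2*S
G(g(0 + 5))*z = (2*(2 + (0 + 5)/2))*(-2 + √17/4) = (2*(2 + (½)*5))*(-2 + √17/4) = (2*(2 + 5/2))*(-2 + √17/4) = (2*(9/2))*(-2 + √17/4) = 9*(-2 + √17/4) = -18 + 9*√17/4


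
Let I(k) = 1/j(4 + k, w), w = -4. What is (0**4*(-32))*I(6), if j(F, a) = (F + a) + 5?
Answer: 0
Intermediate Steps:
j(F, a) = 5 + F + a
I(k) = 1/(5 + k) (I(k) = 1/(5 + (4 + k) - 4) = 1/(5 + k))
(0**4*(-32))*I(6) = (0**4*(-32))/(5 + 6) = (0*(-32))/11 = 0*(1/11) = 0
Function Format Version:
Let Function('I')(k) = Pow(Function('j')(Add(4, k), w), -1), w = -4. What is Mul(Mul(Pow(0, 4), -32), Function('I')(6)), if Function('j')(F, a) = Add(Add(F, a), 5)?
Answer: 0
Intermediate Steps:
Function('j')(F, a) = Add(5, F, a)
Function('I')(k) = Pow(Add(5, k), -1) (Function('I')(k) = Pow(Add(5, Add(4, k), -4), -1) = Pow(Add(5, k), -1))
Mul(Mul(Pow(0, 4), -32), Function('I')(6)) = Mul(Mul(Pow(0, 4), -32), Pow(Add(5, 6), -1)) = Mul(Mul(0, -32), Pow(11, -1)) = Mul(0, Rational(1, 11)) = 0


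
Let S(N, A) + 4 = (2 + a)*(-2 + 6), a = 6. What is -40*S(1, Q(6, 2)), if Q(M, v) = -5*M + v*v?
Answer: -1120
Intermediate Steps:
Q(M, v) = v² - 5*M (Q(M, v) = -5*M + v² = v² - 5*M)
S(N, A) = 28 (S(N, A) = -4 + (2 + 6)*(-2 + 6) = -4 + 8*4 = -4 + 32 = 28)
-40*S(1, Q(6, 2)) = -40*28 = -1120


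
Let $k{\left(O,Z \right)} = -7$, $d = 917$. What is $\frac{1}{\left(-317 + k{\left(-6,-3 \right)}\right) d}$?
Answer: $- \frac{1}{297108} \approx -3.3658 \cdot 10^{-6}$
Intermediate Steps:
$\frac{1}{\left(-317 + k{\left(-6,-3 \right)}\right) d} = \frac{1}{\left(-317 - 7\right) 917} = \frac{1}{-324} \cdot \frac{1}{917} = \left(- \frac{1}{324}\right) \frac{1}{917} = - \frac{1}{297108}$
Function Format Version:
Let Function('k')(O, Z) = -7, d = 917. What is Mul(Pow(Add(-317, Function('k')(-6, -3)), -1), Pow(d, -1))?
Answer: Rational(-1, 297108) ≈ -3.3658e-6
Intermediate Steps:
Mul(Pow(Add(-317, Function('k')(-6, -3)), -1), Pow(d, -1)) = Mul(Pow(Add(-317, -7), -1), Pow(917, -1)) = Mul(Pow(-324, -1), Rational(1, 917)) = Mul(Rational(-1, 324), Rational(1, 917)) = Rational(-1, 297108)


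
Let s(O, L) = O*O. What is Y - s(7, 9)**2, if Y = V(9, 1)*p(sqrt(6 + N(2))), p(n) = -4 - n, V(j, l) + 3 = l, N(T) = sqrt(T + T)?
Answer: -2393 + 4*sqrt(2) ≈ -2387.3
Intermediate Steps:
s(O, L) = O**2
N(T) = sqrt(2)*sqrt(T) (N(T) = sqrt(2*T) = sqrt(2)*sqrt(T))
V(j, l) = -3 + l
Y = 8 + 4*sqrt(2) (Y = (-3 + 1)*(-4 - sqrt(6 + sqrt(2)*sqrt(2))) = -2*(-4 - sqrt(6 + 2)) = -2*(-4 - sqrt(8)) = -2*(-4 - 2*sqrt(2)) = 8 + 4*sqrt(2) ≈ 13.657)
Y - s(7, 9)**2 = (8 + 4*sqrt(2)) - (7**2)**2 = (8 + 4*sqrt(2)) - 1*49**2 = (8 + 4*sqrt(2)) - 1*2401 = (8 + 4*sqrt(2)) - 2401 = -2393 + 4*sqrt(2)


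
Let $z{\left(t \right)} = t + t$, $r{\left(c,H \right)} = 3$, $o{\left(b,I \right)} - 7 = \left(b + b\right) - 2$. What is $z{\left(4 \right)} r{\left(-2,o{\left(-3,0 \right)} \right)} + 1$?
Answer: $25$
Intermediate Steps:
$o{\left(b,I \right)} = 5 + 2 b$ ($o{\left(b,I \right)} = 7 + \left(\left(b + b\right) - 2\right) = 7 + \left(2 b - 2\right) = 7 + \left(-2 + 2 b\right) = 5 + 2 b$)
$z{\left(t \right)} = 2 t$
$z{\left(4 \right)} r{\left(-2,o{\left(-3,0 \right)} \right)} + 1 = 2 \cdot 4 \cdot 3 + 1 = 8 \cdot 3 + 1 = 24 + 1 = 25$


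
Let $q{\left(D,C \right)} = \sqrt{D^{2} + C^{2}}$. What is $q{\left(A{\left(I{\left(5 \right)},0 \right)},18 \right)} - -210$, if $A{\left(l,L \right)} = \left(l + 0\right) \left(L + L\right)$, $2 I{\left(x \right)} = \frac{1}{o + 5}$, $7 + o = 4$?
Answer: $228$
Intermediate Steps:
$o = -3$ ($o = -7 + 4 = -3$)
$I{\left(x \right)} = \frac{1}{4}$ ($I{\left(x \right)} = \frac{1}{2 \left(-3 + 5\right)} = \frac{1}{2 \cdot 2} = \frac{1}{2} \cdot \frac{1}{2} = \frac{1}{4}$)
$A{\left(l,L \right)} = 2 L l$ ($A{\left(l,L \right)} = l 2 L = 2 L l$)
$q{\left(D,C \right)} = \sqrt{C^{2} + D^{2}}$
$q{\left(A{\left(I{\left(5 \right)},0 \right)},18 \right)} - -210 = \sqrt{18^{2} + \left(2 \cdot 0 \cdot \frac{1}{4}\right)^{2}} - -210 = \sqrt{324 + 0^{2}} + 210 = \sqrt{324 + 0} + 210 = \sqrt{324} + 210 = 18 + 210 = 228$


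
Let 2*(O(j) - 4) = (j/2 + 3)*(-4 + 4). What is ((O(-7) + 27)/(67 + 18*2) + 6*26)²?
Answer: 259177801/10609 ≈ 24430.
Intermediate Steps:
O(j) = 4 (O(j) = 4 + ((j/2 + 3)*(-4 + 4))/2 = 4 + ((j*(½) + 3)*0)/2 = 4 + ((j/2 + 3)*0)/2 = 4 + ((3 + j/2)*0)/2 = 4 + (½)*0 = 4 + 0 = 4)
((O(-7) + 27)/(67 + 18*2) + 6*26)² = ((4 + 27)/(67 + 18*2) + 6*26)² = (31/(67 + 36) + 156)² = (31/103 + 156)² = (16099/103)² = 259177801/10609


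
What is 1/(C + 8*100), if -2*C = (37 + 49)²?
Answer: -1/2898 ≈ -0.00034507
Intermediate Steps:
C = -3698 (C = -(37 + 49)²/2 = -½*86² = -½*7396 = -3698)
1/(C + 8*100) = 1/(-3698 + 8*100) = 1/(-3698 + 800) = 1/(-2898) = -1/2898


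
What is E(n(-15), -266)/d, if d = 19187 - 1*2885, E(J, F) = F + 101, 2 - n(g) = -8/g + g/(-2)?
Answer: -5/494 ≈ -0.010121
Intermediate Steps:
n(g) = 2 + g/2 + 8/g (n(g) = 2 - (-8/g + g/(-2)) = 2 - (-8/g + g*(-½)) = 2 - (-8/g - g/2) = 2 + (g/2 + 8/g) = 2 + g/2 + 8/g)
E(J, F) = 101 + F
d = 16302 (d = 19187 - 2885 = 16302)
E(n(-15), -266)/d = (101 - 266)/16302 = -165*1/16302 = -5/494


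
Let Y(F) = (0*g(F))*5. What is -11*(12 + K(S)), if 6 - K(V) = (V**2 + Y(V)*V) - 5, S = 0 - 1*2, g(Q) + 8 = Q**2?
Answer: -209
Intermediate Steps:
g(Q) = -8 + Q**2
Y(F) = 0 (Y(F) = (0*(-8 + F**2))*5 = 0*5 = 0)
S = -2 (S = 0 - 2 = -2)
K(V) = 11 - V**2 (K(V) = 6 - ((V**2 + 0*V) - 5) = 6 - ((V**2 + 0) - 5) = 6 - (V**2 - 5) = 6 - (-5 + V**2) = 6 + (5 - V**2) = 11 - V**2)
-11*(12 + K(S)) = -11*(12 + (11 - 1*(-2)**2)) = -11*(12 + (11 - 1*4)) = -11*(12 + (11 - 4)) = -11*(12 + 7) = -11*19 = -209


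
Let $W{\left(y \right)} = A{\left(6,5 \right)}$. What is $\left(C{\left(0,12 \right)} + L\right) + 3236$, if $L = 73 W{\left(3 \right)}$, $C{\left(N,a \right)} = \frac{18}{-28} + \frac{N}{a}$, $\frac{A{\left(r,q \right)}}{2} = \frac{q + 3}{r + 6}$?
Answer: $\frac{139973}{42} \approx 3332.7$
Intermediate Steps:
$A{\left(r,q \right)} = \frac{2 \left(3 + q\right)}{6 + r}$ ($A{\left(r,q \right)} = 2 \frac{q + 3}{r + 6} = 2 \frac{3 + q}{6 + r} = \frac{2 \left(3 + q\right)}{6 + r}$)
$C{\left(N,a \right)} = - \frac{9}{14} + \frac{N}{a}$ ($C{\left(N,a \right)} = 18 \left(- \frac{1}{28}\right) + \frac{N}{a} = - \frac{9}{14} + \frac{N}{a}$)
$W{\left(y \right)} = \frac{4}{3}$ ($W{\left(y \right)} = \frac{2 \left(3 + 5\right)}{6 + 6} = 2 \cdot \frac{1}{12} \cdot 8 = \frac{4}{3}$)
$L = \frac{292}{3}$ ($L = 73 \cdot \frac{4}{3} = \frac{292}{3} \approx 97.333$)
$\left(C{\left(0,12 \right)} + L\right) + 3236 = \left(\left(- \frac{9}{14} + \frac{0}{12}\right) + \frac{292}{3}\right) + 3236 = \left(\left(- \frac{9}{14} + 0 \cdot \frac{1}{12}\right) + \frac{292}{3}\right) + 3236 = \left(\left(- \frac{9}{14} + 0\right) + \frac{292}{3}\right) + 3236 = \left(- \frac{9}{14} + \frac{292}{3}\right) + 3236 = \frac{4061}{42} + 3236 = \frac{139973}{42}$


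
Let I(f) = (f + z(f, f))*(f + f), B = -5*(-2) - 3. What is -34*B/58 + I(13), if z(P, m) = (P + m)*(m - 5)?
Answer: 166515/29 ≈ 5741.9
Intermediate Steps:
B = 7 (B = 10 - 3 = 7)
z(P, m) = (-5 + m)*(P + m) (z(P, m) = (P + m)*(-5 + m) = (-5 + m)*(P + m))
I(f) = 2*f*(-9*f + 2*f**2) (I(f) = (f + (f**2 - 5*f - 5*f + f*f))*(f + f) = (f + (f**2 - 5*f - 5*f + f**2))*(2*f) = (f + (-10*f + 2*f**2))*(2*f) = (-9*f + 2*f**2)*(2*f) = 2*f*(-9*f + 2*f**2))
-34*B/58 + I(13) = -238/58 + 13**2*(-18 + 4*13) = -238/58 + 169*(-18 + 52) = -34*7/58 + 169*34 = -119/29 + 5746 = 166515/29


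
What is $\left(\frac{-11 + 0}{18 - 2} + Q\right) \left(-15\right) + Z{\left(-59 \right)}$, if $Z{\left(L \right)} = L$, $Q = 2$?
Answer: $- \frac{1259}{16} \approx -78.688$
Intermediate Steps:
$\left(\frac{-11 + 0}{18 - 2} + Q\right) \left(-15\right) + Z{\left(-59 \right)} = \left(\frac{-11 + 0}{18 - 2} + 2\right) \left(-15\right) - 59 = \left(- \frac{11}{16} + 2\right) \left(-15\right) - 59 = \frac{21}{16} \left(-15\right) - 59 = - \frac{315}{16} - 59 = - \frac{1259}{16}$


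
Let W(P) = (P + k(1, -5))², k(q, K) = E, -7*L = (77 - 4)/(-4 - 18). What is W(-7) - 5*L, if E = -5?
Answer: 21811/154 ≈ 141.63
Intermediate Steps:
L = 73/154 (L = -(77 - 4)/(7*(-4 - 18)) = -73/(7*(-22)) = -73*(-1)/(7*22) = -⅐*(-73/22) = 73/154 ≈ 0.47403)
k(q, K) = -5
W(P) = (-5 + P)² (W(P) = (P - 5)² = (-5 + P)²)
W(-7) - 5*L = (-5 - 7)² - 5*73/154 = (-12)² - 365/154 = 144 - 365/154 = 21811/154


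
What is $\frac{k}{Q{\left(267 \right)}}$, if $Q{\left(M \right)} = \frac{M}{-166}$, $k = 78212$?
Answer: $- \frac{12983192}{267} \approx -48626.0$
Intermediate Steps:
$Q{\left(M \right)} = - \frac{M}{166}$ ($Q{\left(M \right)} = M \left(- \frac{1}{166}\right) = - \frac{M}{166}$)
$\frac{k}{Q{\left(267 \right)}} = \frac{78212}{\left(- \frac{1}{166}\right) 267} = \frac{78212}{- \frac{267}{166}} = 78212 \left(- \frac{166}{267}\right) = - \frac{12983192}{267}$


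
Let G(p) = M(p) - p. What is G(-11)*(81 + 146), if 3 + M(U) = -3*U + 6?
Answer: 10669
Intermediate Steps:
M(U) = 3 - 3*U (M(U) = -3 + (-3*U + 6) = -3 + (6 - 3*U) = 3 - 3*U)
G(p) = 3 - 4*p (G(p) = (3 - 3*p) - p = 3 - 4*p)
G(-11)*(81 + 146) = (3 - 4*(-11))*(81 + 146) = (3 + 44)*227 = 47*227 = 10669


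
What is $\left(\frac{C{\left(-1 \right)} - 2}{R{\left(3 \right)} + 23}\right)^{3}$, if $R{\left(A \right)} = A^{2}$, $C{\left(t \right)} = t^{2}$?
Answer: $- \frac{1}{32768} \approx -3.0518 \cdot 10^{-5}$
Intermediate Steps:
$\left(\frac{C{\left(-1 \right)} - 2}{R{\left(3 \right)} + 23}\right)^{3} = \left(\frac{\left(-1\right)^{2} - 2}{3^{2} + 23}\right)^{3} = \left(\frac{1 - 2}{9 + 23}\right)^{3} = \left(- \frac{1}{32}\right)^{3} = - \frac{1}{32768}$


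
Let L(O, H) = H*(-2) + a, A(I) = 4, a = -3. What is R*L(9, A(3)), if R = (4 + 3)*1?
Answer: -77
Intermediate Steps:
L(O, H) = -3 - 2*H (L(O, H) = H*(-2) - 3 = -2*H - 3 = -3 - 2*H)
R = 7 (R = 7*1 = 7)
R*L(9, A(3)) = 7*(-3 - 2*4) = 7*(-3 - 8) = 7*(-11) = -77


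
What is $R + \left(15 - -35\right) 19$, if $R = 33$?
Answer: $983$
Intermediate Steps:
$R + \left(15 - -35\right) 19 = 33 + \left(15 - -35\right) 19 = 33 + \left(15 + 35\right) 19 = 33 + 50 \cdot 19 = 33 + 950 = 983$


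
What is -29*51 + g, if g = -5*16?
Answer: -1559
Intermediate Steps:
g = -80
-29*51 + g = -29*51 - 80 = -1479 - 80 = -1559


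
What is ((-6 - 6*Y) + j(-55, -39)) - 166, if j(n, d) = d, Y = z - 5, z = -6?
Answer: -145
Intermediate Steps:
Y = -11 (Y = -6 - 5 = -11)
((-6 - 6*Y) + j(-55, -39)) - 166 = ((-6 - 6*(-11)) - 39) - 166 = ((-6 + 66) - 39) - 166 = (60 - 39) - 166 = 21 - 166 = -145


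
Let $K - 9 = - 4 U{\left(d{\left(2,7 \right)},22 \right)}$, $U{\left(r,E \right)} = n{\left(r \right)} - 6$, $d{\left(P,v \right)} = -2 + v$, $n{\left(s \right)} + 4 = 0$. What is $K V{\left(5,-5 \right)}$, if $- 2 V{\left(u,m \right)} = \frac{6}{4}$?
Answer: $- \frac{147}{4} \approx -36.75$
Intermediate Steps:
$V{\left(u,m \right)} = - \frac{3}{4}$ ($V{\left(u,m \right)} = - \frac{6 \cdot \frac{1}{4}}{2} = \left(- \frac{1}{2}\right) \frac{3}{2} = - \frac{3}{4}$)
$n{\left(s \right)} = -4$ ($n{\left(s \right)} = -4 + 0 = -4$)
$U{\left(r,E \right)} = -10$ ($U{\left(r,E \right)} = -4 - 6 = -10$)
$K = 49$ ($K = 9 - -40 = 9 + 40 = 49$)
$K V{\left(5,-5 \right)} = 49 \left(- \frac{3}{4}\right) = - \frac{147}{4}$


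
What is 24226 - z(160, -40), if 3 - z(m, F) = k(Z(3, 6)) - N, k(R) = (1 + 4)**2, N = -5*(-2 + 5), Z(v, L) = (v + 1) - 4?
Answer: 24263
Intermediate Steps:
Z(v, L) = -3 + v (Z(v, L) = (1 + v) - 4 = -3 + v)
N = -15 (N = -5*3 = -15)
k(R) = 25 (k(R) = 5**2 = 25)
z(m, F) = -37 (z(m, F) = 3 - (25 - 1*(-15)) = 3 - (25 + 15) = 3 - 1*40 = 3 - 40 = -37)
24226 - z(160, -40) = 24226 - 1*(-37) = 24226 + 37 = 24263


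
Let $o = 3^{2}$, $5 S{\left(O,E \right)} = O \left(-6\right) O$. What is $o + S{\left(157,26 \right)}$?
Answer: $- \frac{147849}{5} \approx -29570.0$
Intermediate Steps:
$S{\left(O,E \right)} = - \frac{6 O^{2}}{5}$ ($S{\left(O,E \right)} = \frac{O \left(-6\right) O}{5} = \frac{- 6 O O}{5} = \frac{\left(-6\right) O^{2}}{5} = - \frac{6 O^{2}}{5}$)
$o = 9$
$o + S{\left(157,26 \right)} = 9 - \frac{6 \cdot 157^{2}}{5} = 9 - \frac{147894}{5} = - \frac{147849}{5}$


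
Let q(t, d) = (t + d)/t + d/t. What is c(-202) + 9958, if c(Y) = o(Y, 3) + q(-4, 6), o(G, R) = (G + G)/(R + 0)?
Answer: 29464/3 ≈ 9821.3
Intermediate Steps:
o(G, R) = 2*G/R (o(G, R) = (2*G)/R = 2*G/R)
q(t, d) = d/t + (d + t)/t (q(t, d) = (d + t)/t + d/t = d/t + (d + t)/t)
c(Y) = -2 + 2*Y/3 (c(Y) = 2*Y/3 + (-4 + 2*6)/(-4) = 2*Y*(⅓) - (-4 + 12)/4 = 2*Y/3 - ¼*8 = 2*Y/3 - 2 = -2 + 2*Y/3)
c(-202) + 9958 = (-2 + (⅔)*(-202)) + 9958 = (-2 - 404/3) + 9958 = -410/3 + 9958 = 29464/3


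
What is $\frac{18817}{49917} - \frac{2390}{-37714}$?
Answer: $\frac{414482984}{941284869} \approx 0.44034$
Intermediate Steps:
$\frac{18817}{49917} - \frac{2390}{-37714} = 18817 \cdot \frac{1}{49917} - - \frac{1195}{18857} = \frac{18817}{49917} + \frac{1195}{18857} = \frac{414482984}{941284869}$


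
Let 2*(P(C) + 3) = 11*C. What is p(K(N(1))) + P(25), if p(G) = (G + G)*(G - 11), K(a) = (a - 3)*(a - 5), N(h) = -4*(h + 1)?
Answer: 75773/2 ≈ 37887.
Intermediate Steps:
N(h) = -4 - 4*h (N(h) = -4*(1 + h) = -4 - 4*h)
P(C) = -3 + 11*C/2 (P(C) = -3 + (11*C)/2 = -3 + 11*C/2)
K(a) = (-5 + a)*(-3 + a) (K(a) = (-3 + a)*(-5 + a) = (-5 + a)*(-3 + a))
p(G) = 2*G*(-11 + G) (p(G) = (2*G)*(-11 + G) = 2*G*(-11 + G))
p(K(N(1))) + P(25) = 2*(15 + (-4 - 4*1)**2 - 8*(-4 - 4*1))*(-11 + (15 + (-4 - 4*1)**2 - 8*(-4 - 4*1))) + (-3 + (11/2)*25) = 2*(15 + (-4 - 4)**2 - 8*(-4 - 4))*(-11 + (15 + (-4 - 4)**2 - 8*(-4 - 4))) + (-3 + 275/2) = 2*(15 + (-8)**2 - 8*(-8))*(-11 + (15 + (-8)**2 - 8*(-8))) + 269/2 = 2*(15 + 64 + 64)*(-11 + (15 + 64 + 64)) + 269/2 = 2*143*(-11 + 143) + 269/2 = 2*143*132 + 269/2 = 37752 + 269/2 = 75773/2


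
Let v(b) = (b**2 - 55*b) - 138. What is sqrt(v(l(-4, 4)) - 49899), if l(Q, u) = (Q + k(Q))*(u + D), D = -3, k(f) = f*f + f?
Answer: I*sqrt(50413) ≈ 224.53*I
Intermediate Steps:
k(f) = f + f**2 (k(f) = f**2 + f = f + f**2)
l(Q, u) = (-3 + u)*(Q + Q*(1 + Q)) (l(Q, u) = (Q + Q*(1 + Q))*(u - 3) = (Q + Q*(1 + Q))*(-3 + u) = (-3 + u)*(Q + Q*(1 + Q)))
v(b) = -138 + b**2 - 55*b
sqrt(v(l(-4, 4)) - 49899) = sqrt((-138 + (-4*(-6 + 4 - 3*(-4) + 4*(1 - 4)))**2 - (-220)*(-6 + 4 - 3*(-4) + 4*(1 - 4))) - 49899) = sqrt((-138 + (-4*(-6 + 4 + 12 + 4*(-3)))**2 - (-220)*(-6 + 4 + 12 + 4*(-3))) - 49899) = sqrt((-138 + (-4*(-6 + 4 + 12 - 12))**2 - (-220)*(-6 + 4 + 12 - 12)) - 49899) = sqrt((-138 + (-4*(-2))**2 - (-220)*(-2)) - 49899) = sqrt((-138 + 8**2 - 55*8) - 49899) = sqrt((-138 + 64 - 440) - 49899) = sqrt(-514 - 49899) = sqrt(-50413) = I*sqrt(50413)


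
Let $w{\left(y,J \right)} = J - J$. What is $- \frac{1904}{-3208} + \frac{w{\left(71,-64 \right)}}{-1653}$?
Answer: $\frac{238}{401} \approx 0.59352$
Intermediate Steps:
$w{\left(y,J \right)} = 0$
$- \frac{1904}{-3208} + \frac{w{\left(71,-64 \right)}}{-1653} = - \frac{1904}{-3208} + \frac{0}{-1653} = \left(-1904\right) \left(- \frac{1}{3208}\right) + 0 \left(- \frac{1}{1653}\right) = \frac{238}{401} + 0 = \frac{238}{401}$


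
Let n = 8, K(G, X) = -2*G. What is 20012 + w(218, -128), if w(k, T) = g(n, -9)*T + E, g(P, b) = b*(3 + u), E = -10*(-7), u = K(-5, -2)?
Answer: 35058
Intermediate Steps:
u = 10 (u = -2*(-5) = 10)
E = 70
g(P, b) = 13*b (g(P, b) = b*(3 + 10) = b*13 = 13*b)
w(k, T) = 70 - 117*T (w(k, T) = (13*(-9))*T + 70 = -117*T + 70 = 70 - 117*T)
20012 + w(218, -128) = 20012 + (70 - 117*(-128)) = 20012 + (70 + 14976) = 20012 + 15046 = 35058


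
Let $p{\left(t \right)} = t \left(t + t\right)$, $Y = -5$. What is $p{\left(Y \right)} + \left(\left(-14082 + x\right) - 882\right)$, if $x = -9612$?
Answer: $-24526$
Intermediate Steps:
$p{\left(t \right)} = 2 t^{2}$ ($p{\left(t \right)} = t 2 t = 2 t^{2}$)
$p{\left(Y \right)} + \left(\left(-14082 + x\right) - 882\right) = 2 \left(-5\right)^{2} - 24576 = 2 \cdot 25 - 24576 = 50 - 24576 = -24526$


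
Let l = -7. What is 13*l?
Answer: -91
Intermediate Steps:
13*l = 13*(-7) = -91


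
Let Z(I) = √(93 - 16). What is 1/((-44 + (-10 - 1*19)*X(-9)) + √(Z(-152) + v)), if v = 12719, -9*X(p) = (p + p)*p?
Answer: 1/(478 + √(12719 + √77)) ≈ 0.0016926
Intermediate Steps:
X(p) = -2*p²/9 (X(p) = -(p + p)*p/9 = -2*p*p/9 = -2*p²/9)
Z(I) = √77
1/((-44 + (-10 - 1*19)*X(-9)) + √(Z(-152) + v)) = 1/((-44 + (-10 - 1*19)*(-2/9*(-9)²)) + √(√77 + 12719)) = 1/((-44 + (-10 - 19)*(-2/9*81)) + √(12719 + √77)) = 1/((-44 - 29*(-18)) + √(12719 + √77)) = 1/((-44 + 522) + √(12719 + √77)) = 1/(478 + √(12719 + √77))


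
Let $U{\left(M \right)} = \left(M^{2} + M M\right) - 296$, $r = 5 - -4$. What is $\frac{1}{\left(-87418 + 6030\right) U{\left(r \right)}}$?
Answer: $\frac{1}{10905992} \approx 9.1693 \cdot 10^{-8}$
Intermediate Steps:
$r = 9$ ($r = 5 + 4 = 9$)
$U{\left(M \right)} = -296 + 2 M^{2}$ ($U{\left(M \right)} = \left(M^{2} + M^{2}\right) - 296 = 2 M^{2} - 296 = -296 + 2 M^{2}$)
$\frac{1}{\left(-87418 + 6030\right) U{\left(r \right)}} = \frac{1}{\left(-87418 + 6030\right) \left(-296 + 2 \cdot 9^{2}\right)} = \frac{1}{\left(-81388\right) \left(-296 + 2 \cdot 81\right)} = - \frac{1}{81388 \left(-296 + 162\right)} = - \frac{1}{81388 \left(-134\right)} = \left(- \frac{1}{81388}\right) \left(- \frac{1}{134}\right) = \frac{1}{10905992}$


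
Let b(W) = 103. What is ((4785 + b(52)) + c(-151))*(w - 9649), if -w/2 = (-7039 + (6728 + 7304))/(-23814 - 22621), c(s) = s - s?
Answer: -59189363896/1255 ≈ -4.7163e+7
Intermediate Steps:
c(s) = 0
w = 378/1255 (w = -2*(-7039 + (6728 + 7304))/(-23814 - 22621) = -2*(-7039 + 14032)/(-46435) = -13986*(-1)/46435 = -2*(-189/1255) = 378/1255 ≈ 0.30120)
((4785 + b(52)) + c(-151))*(w - 9649) = ((4785 + 103) + 0)*(378/1255 - 9649) = (4888 + 0)*(-12109117/1255) = 4888*(-12109117/1255) = -59189363896/1255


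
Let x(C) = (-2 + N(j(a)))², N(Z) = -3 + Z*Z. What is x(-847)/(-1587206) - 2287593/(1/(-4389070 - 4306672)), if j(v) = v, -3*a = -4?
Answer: 2557429793175109275275/128563686 ≈ 1.9892e+13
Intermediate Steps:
a = 4/3 (a = -⅓*(-4) = 4/3 ≈ 1.3333)
N(Z) = -3 + Z²
x(C) = 841/81 (x(C) = (-2 + (-3 + (4/3)²))² = (-2 + (-3 + 16/9))² = (-2 - 11/9)² = (-29/9)² = 841/81)
x(-847)/(-1587206) - 2287593/(1/(-4389070 - 4306672)) = (841/81)/(-1587206) - 2287593/(1/(-4389070 - 4306672)) = (841/81)*(-1/1587206) - 2287593/(1/(-8695742)) = -841/128563686 - 2287593/(-1/8695742) = -841/128563686 - 2287593*(-8695742) = -841/128563686 + 19892318529006 = 2557429793175109275275/128563686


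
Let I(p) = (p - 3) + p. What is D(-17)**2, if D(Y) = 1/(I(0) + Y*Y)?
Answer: 1/81796 ≈ 1.2226e-5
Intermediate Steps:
I(p) = -3 + 2*p (I(p) = (-3 + p) + p = -3 + 2*p)
D(Y) = 1/(-3 + Y**2) (D(Y) = 1/((-3 + 2*0) + Y*Y) = 1/((-3 + 0) + Y**2) = 1/(-3 + Y**2))
D(-17)**2 = (1/(-3 + (-17)**2))**2 = (1/(-3 + 289))**2 = (1/286)**2 = 1/81796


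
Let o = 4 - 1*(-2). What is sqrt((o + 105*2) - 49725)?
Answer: 3*I*sqrt(5501) ≈ 222.51*I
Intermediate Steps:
o = 6 (o = 4 + 2 = 6)
sqrt((o + 105*2) - 49725) = sqrt((6 + 105*2) - 49725) = sqrt((6 + 210) - 49725) = sqrt(216 - 49725) = sqrt(-49509) = 3*I*sqrt(5501)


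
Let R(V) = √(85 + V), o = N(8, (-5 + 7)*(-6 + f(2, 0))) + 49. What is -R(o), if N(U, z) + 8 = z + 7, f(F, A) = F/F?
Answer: -√123 ≈ -11.091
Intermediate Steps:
f(F, A) = 1
N(U, z) = -1 + z (N(U, z) = -8 + (z + 7) = -8 + (7 + z) = -1 + z)
o = 38 (o = (-1 + (-5 + 7)*(-6 + 1)) + 49 = (-1 + 2*(-5)) + 49 = (-1 - 10) + 49 = -11 + 49 = 38)
-R(o) = -√(85 + 38) = -√123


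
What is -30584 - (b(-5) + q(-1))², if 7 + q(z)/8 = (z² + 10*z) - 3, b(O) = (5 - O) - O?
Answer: -49353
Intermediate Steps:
b(O) = 5 - 2*O
q(z) = -80 + 8*z² + 80*z (q(z) = -56 + 8*((z² + 10*z) - 3) = -56 + 8*(-3 + z² + 10*z) = -56 + (-24 + 8*z² + 80*z) = -80 + 8*z² + 80*z)
-30584 - (b(-5) + q(-1))² = -30584 - ((5 - 2*(-5)) + (-80 + 8*(-1)² + 80*(-1)))² = -30584 - ((5 + 10) + (-80 + 8*1 - 80))² = -30584 - (15 + (-80 + 8 - 80))² = -30584 - (15 - 152)² = -30584 - 1*(-137)² = -30584 - 1*18769 = -30584 - 18769 = -49353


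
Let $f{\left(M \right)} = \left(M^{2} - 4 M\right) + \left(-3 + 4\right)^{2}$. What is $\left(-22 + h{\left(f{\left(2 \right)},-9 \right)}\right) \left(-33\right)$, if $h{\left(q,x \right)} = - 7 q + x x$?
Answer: $-2640$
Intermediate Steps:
$f{\left(M \right)} = 1 + M^{2} - 4 M$ ($f{\left(M \right)} = \left(M^{2} - 4 M\right) + 1^{2} = \left(M^{2} - 4 M\right) + 1 = 1 + M^{2} - 4 M$)
$h{\left(q,x \right)} = x^{2} - 7 q$ ($h{\left(q,x \right)} = - 7 q + x^{2} = x^{2} - 7 q$)
$\left(-22 + h{\left(f{\left(2 \right)},-9 \right)}\right) \left(-33\right) = \left(-22 + \left(\left(-9\right)^{2} - 7 \left(1 + 2^{2} - 8\right)\right)\right) \left(-33\right) = \left(-22 + \left(81 - 7 \left(1 + 4 - 8\right)\right)\right) \left(-33\right) = \left(-22 + \left(81 - -21\right)\right) \left(-33\right) = \left(-22 + \left(81 + 21\right)\right) \left(-33\right) = \left(-22 + 102\right) \left(-33\right) = 80 \left(-33\right) = -2640$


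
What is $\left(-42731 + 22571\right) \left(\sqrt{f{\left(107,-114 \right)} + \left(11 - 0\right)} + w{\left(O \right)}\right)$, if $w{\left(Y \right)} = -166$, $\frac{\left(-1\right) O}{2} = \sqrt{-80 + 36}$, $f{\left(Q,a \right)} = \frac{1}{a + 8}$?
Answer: $3346560 - \frac{10080 \sqrt{123490}}{53} \approx 3.2797 \cdot 10^{6}$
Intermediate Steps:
$f{\left(Q,a \right)} = \frac{1}{8 + a}$
$O = - 4 i \sqrt{11}$ ($O = - 2 \sqrt{-80 + 36} = - 2 \sqrt{-44} = - 2 \cdot 2 i \sqrt{11} = - 4 i \sqrt{11} \approx - 13.266 i$)
$\left(-42731 + 22571\right) \left(\sqrt{f{\left(107,-114 \right)} + \left(11 - 0\right)} + w{\left(O \right)}\right) = \left(-42731 + 22571\right) \left(\sqrt{\frac{1}{8 - 114} + \left(11 - 0\right)} - 166\right) = - 20160 \left(\sqrt{\frac{1}{-106} + \left(11 + 0\right)} - 166\right) = - 20160 \left(\sqrt{- \frac{1}{106} + 11} - 166\right) = - 20160 \left(\sqrt{\frac{1165}{106}} - 166\right) = - 20160 \left(\frac{\sqrt{123490}}{106} - 166\right) = - 20160 \left(-166 + \frac{\sqrt{123490}}{106}\right) = 3346560 - \frac{10080 \sqrt{123490}}{53}$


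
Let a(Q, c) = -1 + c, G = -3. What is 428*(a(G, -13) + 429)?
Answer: 177620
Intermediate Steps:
428*(a(G, -13) + 429) = 428*((-1 - 13) + 429) = 428*(-14 + 429) = 428*415 = 177620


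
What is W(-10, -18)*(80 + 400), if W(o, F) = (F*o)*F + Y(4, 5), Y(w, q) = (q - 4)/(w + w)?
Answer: -1555140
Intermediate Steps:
Y(w, q) = (-4 + q)/(2*w) (Y(w, q) = (-4 + q)/((2*w)) = (-4 + q)*(1/(2*w)) = (-4 + q)/(2*w))
W(o, F) = 1/8 + o*F**2 (W(o, F) = (F*o)*F + (1/2)*(-4 + 5)/4 = o*F**2 + (1/2)*(1/4)*1 = o*F**2 + 1/8 = 1/8 + o*F**2)
W(-10, -18)*(80 + 400) = (1/8 - 10*(-18)**2)*(80 + 400) = (1/8 - 10*324)*480 = (1/8 - 3240)*480 = -25919/8*480 = -1555140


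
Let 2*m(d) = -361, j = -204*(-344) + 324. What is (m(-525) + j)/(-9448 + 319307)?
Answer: 140639/619718 ≈ 0.22694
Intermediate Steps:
j = 70500 (j = 70176 + 324 = 70500)
m(d) = -361/2 (m(d) = (½)*(-361) = -361/2)
(m(-525) + j)/(-9448 + 319307) = (-361/2 + 70500)/(-9448 + 319307) = (140639/2)/309859 = (140639/2)*(1/309859) = 140639/619718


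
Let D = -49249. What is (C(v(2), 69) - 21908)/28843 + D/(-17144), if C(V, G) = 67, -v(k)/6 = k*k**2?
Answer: 1046046803/494484392 ≈ 2.1154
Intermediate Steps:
v(k) = -6*k**3 (v(k) = -6*k*k**2 = -6*k**3)
(C(v(2), 69) - 21908)/28843 + D/(-17144) = (67 - 21908)/28843 - 49249/(-17144) = -21841*1/28843 - 49249*(-1/17144) = -21841/28843 + 49249/17144 = 1046046803/494484392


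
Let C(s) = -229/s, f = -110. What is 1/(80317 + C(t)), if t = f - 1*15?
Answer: 125/10039854 ≈ 1.2450e-5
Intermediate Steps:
t = -125 (t = -110 - 1*15 = -110 - 15 = -125)
1/(80317 + C(t)) = 1/(80317 - 229/(-125)) = 1/(80317 - 229*(-1/125)) = 1/(80317 + 229/125) = 1/(10039854/125) = 125/10039854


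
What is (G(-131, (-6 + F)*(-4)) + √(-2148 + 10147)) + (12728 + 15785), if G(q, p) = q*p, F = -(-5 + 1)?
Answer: 27465 + √7999 ≈ 27554.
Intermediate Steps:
F = 4 (F = -(-4) = -1*(-4) = 4)
G(q, p) = p*q
(G(-131, (-6 + F)*(-4)) + √(-2148 + 10147)) + (12728 + 15785) = (((-6 + 4)*(-4))*(-131) + √(-2148 + 10147)) + (12728 + 15785) = (-2*(-4)*(-131) + √7999) + 28513 = (8*(-131) + √7999) + 28513 = (-1048 + √7999) + 28513 = 27465 + √7999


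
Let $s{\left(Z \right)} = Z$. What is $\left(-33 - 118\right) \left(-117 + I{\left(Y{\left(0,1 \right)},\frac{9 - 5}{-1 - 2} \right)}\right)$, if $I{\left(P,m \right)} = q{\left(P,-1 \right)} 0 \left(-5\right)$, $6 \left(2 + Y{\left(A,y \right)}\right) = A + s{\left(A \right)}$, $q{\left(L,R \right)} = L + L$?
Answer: $17667$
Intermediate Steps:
$q{\left(L,R \right)} = 2 L$
$Y{\left(A,y \right)} = -2 + \frac{A}{3}$ ($Y{\left(A,y \right)} = -2 + \frac{A + A}{6} = -2 + \frac{2 A}{6} = -2 + \frac{A}{3}$)
$I{\left(P,m \right)} = 0$ ($I{\left(P,m \right)} = 2 P 0 \left(-5\right) = 0 \left(-5\right) = 0$)
$\left(-33 - 118\right) \left(-117 + I{\left(Y{\left(0,1 \right)},\frac{9 - 5}{-1 - 2} \right)}\right) = \left(-33 - 118\right) \left(-117 + 0\right) = \left(-151\right) \left(-117\right) = 17667$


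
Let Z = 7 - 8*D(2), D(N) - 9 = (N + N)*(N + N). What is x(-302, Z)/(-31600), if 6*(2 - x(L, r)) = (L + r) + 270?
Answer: -1/800 ≈ -0.0012500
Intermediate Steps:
D(N) = 9 + 4*N² (D(N) = 9 + (N + N)*(N + N) = 9 + (2*N)*(2*N) = 9 + 4*N²)
Z = -193 (Z = 7 - 8*(9 + 4*2²) = 7 - 8*(9 + 4*4) = 7 - 8*(9 + 16) = 7 - 8*25 = 7 - 200 = -193)
x(L, r) = -43 - L/6 - r/6 (x(L, r) = 2 - ((L + r) + 270)/6 = 2 - (270 + L + r)/6 = 2 + (-45 - L/6 - r/6) = -43 - L/6 - r/6)
x(-302, Z)/(-31600) = (-43 - ⅙*(-302) - ⅙*(-193))/(-31600) = (-43 + 151/3 + 193/6)*(-1/31600) = (79/2)*(-1/31600) = -1/800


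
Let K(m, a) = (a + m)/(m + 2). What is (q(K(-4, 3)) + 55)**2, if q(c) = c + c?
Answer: 3136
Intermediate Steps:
K(m, a) = (a + m)/(2 + m)
q(c) = 2*c
(q(K(-4, 3)) + 55)**2 = (2*((3 - 4)/(2 - 4)) + 55)**2 = (2*(-1/(-2)) + 55)**2 = (2*(-1/2*(-1)) + 55)**2 = (2*(1/2) + 55)**2 = (1 + 55)**2 = 56**2 = 3136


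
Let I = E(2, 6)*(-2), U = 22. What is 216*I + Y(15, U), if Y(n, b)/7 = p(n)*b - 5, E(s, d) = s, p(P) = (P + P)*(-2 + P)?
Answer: 59161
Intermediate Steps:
p(P) = 2*P*(-2 + P) (p(P) = (2*P)*(-2 + P) = 2*P*(-2 + P))
Y(n, b) = -35 + 14*b*n*(-2 + n) (Y(n, b) = 7*((2*n*(-2 + n))*b - 5) = 7*(2*b*n*(-2 + n) - 5) = 7*(-5 + 2*b*n*(-2 + n)) = -35 + 14*b*n*(-2 + n))
I = -4 (I = 2*(-2) = -4)
216*I + Y(15, U) = 216*(-4) + (-35 + 14*22*15*(-2 + 15)) = -864 + (-35 + 14*22*15*13) = -864 + (-35 + 60060) = -864 + 60025 = 59161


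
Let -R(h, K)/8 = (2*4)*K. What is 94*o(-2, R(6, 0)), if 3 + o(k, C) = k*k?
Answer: 94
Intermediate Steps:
R(h, K) = -64*K (R(h, K) = -8*2*4*K = -64*K)
o(k, C) = -3 + k² (o(k, C) = -3 + k*k = -3 + k²)
94*o(-2, R(6, 0)) = 94*(-3 + (-2)²) = 94*(-3 + 4) = 94*1 = 94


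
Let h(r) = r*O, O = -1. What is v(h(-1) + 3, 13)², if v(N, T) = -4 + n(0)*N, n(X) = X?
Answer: 16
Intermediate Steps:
h(r) = -r (h(r) = r*(-1) = -r)
v(N, T) = -4 (v(N, T) = -4 + 0*N = -4 + 0 = -4)
v(h(-1) + 3, 13)² = (-4)² = 16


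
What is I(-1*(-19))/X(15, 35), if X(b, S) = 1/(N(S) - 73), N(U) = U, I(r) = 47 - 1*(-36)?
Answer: -3154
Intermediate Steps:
I(r) = 83 (I(r) = 47 + 36 = 83)
X(b, S) = 1/(-73 + S) (X(b, S) = 1/(S - 73) = 1/(-73 + S))
I(-1*(-19))/X(15, 35) = 83/(1/(-73 + 35)) = 83/(1/(-38)) = 83/(-1/38) = 83*(-38) = -3154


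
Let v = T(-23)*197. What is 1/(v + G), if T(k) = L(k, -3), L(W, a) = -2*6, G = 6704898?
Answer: 1/6702534 ≈ 1.4920e-7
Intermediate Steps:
L(W, a) = -12
T(k) = -12
v = -2364 (v = -12*197 = -2364)
1/(v + G) = 1/(-2364 + 6704898) = 1/6702534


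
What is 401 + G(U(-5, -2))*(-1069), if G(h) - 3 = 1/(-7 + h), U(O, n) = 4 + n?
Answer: -12961/5 ≈ -2592.2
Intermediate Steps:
G(h) = 3 + 1/(-7 + h)
401 + G(U(-5, -2))*(-1069) = 401 + ((-20 + 3*(4 - 2))/(-7 + (4 - 2)))*(-1069) = 401 + ((-20 + 3*2)/(-7 + 2))*(-1069) = 401 + ((-20 + 6)/(-5))*(-1069) = 401 - ⅕*(-14)*(-1069) = 401 + (14/5)*(-1069) = 401 - 14966/5 = -12961/5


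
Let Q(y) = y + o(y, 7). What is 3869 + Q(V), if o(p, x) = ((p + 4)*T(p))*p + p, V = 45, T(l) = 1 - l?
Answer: -93061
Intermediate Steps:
o(p, x) = p + p*(1 - p)*(4 + p) (o(p, x) = ((p + 4)*(1 - p))*p + p = ((4 + p)*(1 - p))*p + p = ((1 - p)*(4 + p))*p + p = p*(1 - p)*(4 + p) + p = p + p*(1 - p)*(4 + p))
Q(y) = y + y*(5 - y² - 3*y)
3869 + Q(V) = 3869 + 45*(6 - 1*45² - 3*45) = 3869 + 45*(6 - 1*2025 - 135) = 3869 + 45*(6 - 2025 - 135) = 3869 + 45*(-2154) = 3869 - 96930 = -93061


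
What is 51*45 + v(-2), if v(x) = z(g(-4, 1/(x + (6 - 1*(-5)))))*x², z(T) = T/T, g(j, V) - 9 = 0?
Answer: 2299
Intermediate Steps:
g(j, V) = 9 (g(j, V) = 9 + 0 = 9)
z(T) = 1
v(x) = x² (v(x) = 1*x² = x²)
51*45 + v(-2) = 51*45 + (-2)² = 2295 + 4 = 2299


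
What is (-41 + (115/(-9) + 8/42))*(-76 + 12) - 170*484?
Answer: -4967576/63 ≈ -78850.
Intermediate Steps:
(-41 + (115/(-9) + 8/42))*(-76 + 12) - 170*484 = (-41 + (115*(-⅑) + 8*(1/42)))*(-64) - 82280 = (-41 + (-115/9 + 4/21))*(-64) - 82280 = (-41 - 793/63)*(-64) - 82280 = -3376/63*(-64) - 82280 = 216064/63 - 82280 = -4967576/63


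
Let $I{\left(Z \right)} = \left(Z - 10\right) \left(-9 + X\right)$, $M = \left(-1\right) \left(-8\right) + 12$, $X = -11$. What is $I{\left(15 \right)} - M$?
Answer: $-120$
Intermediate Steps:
$M = 20$ ($M = 8 + 12 = 20$)
$I{\left(Z \right)} = 200 - 20 Z$ ($I{\left(Z \right)} = \left(Z - 10\right) \left(-9 - 11\right) = \left(-10 + Z\right) \left(-20\right) = 200 - 20 Z$)
$I{\left(15 \right)} - M = \left(200 - 300\right) - 20 = -100 - 20 = -120$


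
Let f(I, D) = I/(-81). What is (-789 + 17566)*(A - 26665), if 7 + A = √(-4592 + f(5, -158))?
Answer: -447476144 + 16777*I*√371957/9 ≈ -4.4748e+8 + 1.1369e+6*I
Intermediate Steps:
f(I, D) = -I/81 (f(I, D) = I*(-1/81) = -I/81)
A = -7 + I*√371957/9 (A = -7 + √(-4592 - 1/81*5) = -7 + √(-4592 - 5/81) = -7 + √(-371957/81) = -7 + I*√371957/9 ≈ -7.0 + 67.765*I)
(-789 + 17566)*(A - 26665) = (-789 + 17566)*((-7 + I*√371957/9) - 26665) = 16777*(-26672 + I*√371957/9) = -447476144 + 16777*I*√371957/9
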